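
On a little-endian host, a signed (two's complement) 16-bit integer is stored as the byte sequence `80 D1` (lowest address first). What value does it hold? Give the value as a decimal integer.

-11904

Little-endian: lowest address holds the least-significant byte.
Reassemble most-significant byte first: D1 80 → 0xD180.
Top bit is set, so as a signed 16-bit value this is 0xD180 − 2^16 = -11904.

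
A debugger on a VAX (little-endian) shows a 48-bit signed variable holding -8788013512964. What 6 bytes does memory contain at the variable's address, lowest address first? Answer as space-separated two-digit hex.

FC 86 93 E1 01 F8

Two's complement of -8788013512964 in 48 bits: 8788013512964 = 0x07FE1E6C7904; invert → 0xF801E19386FB; add 1 → 0xF801E19386FC.
Split into bytes (most-significant first): F8 01 E1 93 86 FC.
In little-endian order the low byte comes first in memory.
So at ascending addresses the bytes are FC 86 93 E1 01 F8.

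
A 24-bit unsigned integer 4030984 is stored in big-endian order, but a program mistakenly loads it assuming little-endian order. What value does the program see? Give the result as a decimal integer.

557629

4030984 in 24-bit hexadecimal is 0x3D8208.
Stored big-endian, the bytes at ascending addresses are 3D 82 08.
Read back as little-endian, the first byte is least significant, giving 0x08823D.
0x08823D = 557629.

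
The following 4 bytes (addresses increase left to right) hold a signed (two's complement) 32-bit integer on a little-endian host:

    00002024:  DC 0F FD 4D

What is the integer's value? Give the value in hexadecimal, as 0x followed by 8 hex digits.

0x4DFD0FDC

In little-endian order the low byte comes first in memory.
Reassemble most-significant byte first: 4D FD 0F DC → 0x4DFD0FDC.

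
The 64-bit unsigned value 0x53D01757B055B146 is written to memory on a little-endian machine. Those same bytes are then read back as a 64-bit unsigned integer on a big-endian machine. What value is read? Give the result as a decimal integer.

Stored little-endian, the bytes at ascending addresses are 46 B1 55 B0 57 17 D0 53.
Read back as big-endian, the last byte is least significant, giving 0x46B155B05717D053.
0x46B155B05717D053 = 5093946869396525139.

5093946869396525139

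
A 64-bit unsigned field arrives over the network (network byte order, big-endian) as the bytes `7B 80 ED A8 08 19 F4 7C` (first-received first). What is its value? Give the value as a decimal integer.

In big-endian order the high byte comes first in memory.
The bytes are already most-significant first: 0x7B80EDA80819F47C.
0x7B80EDA80819F47C = 8899374169630307452.

8899374169630307452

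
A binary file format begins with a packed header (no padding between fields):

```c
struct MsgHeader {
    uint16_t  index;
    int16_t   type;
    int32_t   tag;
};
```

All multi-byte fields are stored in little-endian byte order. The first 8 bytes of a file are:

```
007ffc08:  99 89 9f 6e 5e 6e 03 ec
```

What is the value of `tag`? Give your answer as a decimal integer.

-335319458

`tag` follows `index` (2 B), `type` (2 B), so it starts at offset 2 + 2 = 4 and occupies 4 bytes.
Bytes at offsets 4..7: 5E 6E 03 EC.
In little-endian order the low byte comes first in memory.
Reassemble most-significant byte first: EC 03 6E 5E → 0xEC036E5E.
Top bit is set, so as a signed 32-bit value this is 0xEC036E5E − 2^32 = -335319458.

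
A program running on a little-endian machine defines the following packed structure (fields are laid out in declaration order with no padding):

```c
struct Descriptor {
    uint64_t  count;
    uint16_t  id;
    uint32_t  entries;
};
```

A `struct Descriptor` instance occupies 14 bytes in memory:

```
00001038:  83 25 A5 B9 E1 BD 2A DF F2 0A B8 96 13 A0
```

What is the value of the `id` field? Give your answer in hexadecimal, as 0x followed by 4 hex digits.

0x0AF2

`id` follows `count` (8 bytes), so it starts at byte offset 8 and occupies 2 bytes.
Bytes at offsets 8..9: F2 0A.
In little-endian order the low byte comes first in memory.
Reassemble most-significant byte first: 0A F2 → 0x0AF2.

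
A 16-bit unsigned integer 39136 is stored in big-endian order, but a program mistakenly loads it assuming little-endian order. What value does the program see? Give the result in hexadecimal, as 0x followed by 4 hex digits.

39136 in 16-bit hexadecimal is 0x98E0.
Stored big-endian, the bytes at ascending addresses are 98 E0.
Read back as little-endian, the first byte is least significant, giving 0xE098.

0xE098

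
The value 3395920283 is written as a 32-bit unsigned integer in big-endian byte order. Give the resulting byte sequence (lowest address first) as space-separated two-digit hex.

3395920283 in hexadecimal, padded to 32 bits, is 0xCA69A19B.
Split into bytes (most-significant first): CA 69 A1 9B.
In big-endian order the high byte comes first in memory.
So the memory order matches the most-significant-first order: CA 69 A1 9B.

CA 69 A1 9B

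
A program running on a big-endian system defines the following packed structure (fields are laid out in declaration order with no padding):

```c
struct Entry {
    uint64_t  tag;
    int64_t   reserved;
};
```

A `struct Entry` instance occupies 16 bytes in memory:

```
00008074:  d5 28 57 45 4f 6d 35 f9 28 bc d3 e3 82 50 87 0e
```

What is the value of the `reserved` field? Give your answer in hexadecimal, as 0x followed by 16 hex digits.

`reserved` follows `tag` (8 bytes), so it starts at byte offset 8 and occupies 8 bytes.
Bytes at offsets 8..15: 28 BC D3 E3 82 50 87 0E.
Big-endian stores the most-significant byte at the lowest address.
The bytes are already most-significant first: 0x28BCD3E38250870E.

0x28BCD3E38250870E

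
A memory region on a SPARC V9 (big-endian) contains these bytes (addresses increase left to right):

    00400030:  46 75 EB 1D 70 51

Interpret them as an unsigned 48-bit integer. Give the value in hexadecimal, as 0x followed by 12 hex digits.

0x4675EB1D7051

In big-endian order the high byte comes first in memory.
The bytes are already most-significant first: 0x4675EB1D7051.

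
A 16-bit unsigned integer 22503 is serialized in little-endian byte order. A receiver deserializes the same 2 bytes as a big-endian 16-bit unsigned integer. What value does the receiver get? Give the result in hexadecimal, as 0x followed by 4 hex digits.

22503 in 16-bit hexadecimal is 0x57E7.
Stored little-endian, the bytes at ascending addresses are E7 57.
Read back as big-endian, the last byte is least significant, giving 0xE757.

0xE757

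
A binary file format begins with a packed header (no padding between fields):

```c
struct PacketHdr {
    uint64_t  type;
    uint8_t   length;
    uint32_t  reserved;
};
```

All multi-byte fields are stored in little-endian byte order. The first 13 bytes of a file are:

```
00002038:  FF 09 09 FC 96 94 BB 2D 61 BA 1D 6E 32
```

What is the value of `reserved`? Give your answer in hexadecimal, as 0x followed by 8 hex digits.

`reserved` follows `type` (8 B), `length` (1 B), so it starts at offset 8 + 1 = 9 and occupies 4 bytes.
Bytes at offsets 9..12: BA 1D 6E 32.
Little-endian stores the least-significant byte at the lowest address.
Reassemble most-significant byte first: 32 6E 1D BA → 0x326E1DBA.

0x326E1DBA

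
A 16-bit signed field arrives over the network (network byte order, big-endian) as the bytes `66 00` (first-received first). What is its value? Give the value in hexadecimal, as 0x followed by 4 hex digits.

In big-endian order the high byte comes first in memory.
The bytes are already most-significant first: 0x6600.

0x6600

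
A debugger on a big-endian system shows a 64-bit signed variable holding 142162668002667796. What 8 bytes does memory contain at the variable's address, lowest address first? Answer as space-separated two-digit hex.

01 F9 10 31 7E 9E ED 14

142162668002667796 in hexadecimal, padded to 64 bits, is 0x01F910317E9EED14.
Split into bytes (most-significant first): 01 F9 10 31 7E 9E ED 14.
In big-endian order the high byte comes first in memory.
So the memory order matches the most-significant-first order: 01 F9 10 31 7E 9E ED 14.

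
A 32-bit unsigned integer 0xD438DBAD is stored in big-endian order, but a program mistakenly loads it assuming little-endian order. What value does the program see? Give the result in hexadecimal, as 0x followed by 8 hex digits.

Stored big-endian, the bytes at ascending addresses are D4 38 DB AD.
Read back as little-endian, the first byte is least significant, giving 0xADDB38D4.

0xADDB38D4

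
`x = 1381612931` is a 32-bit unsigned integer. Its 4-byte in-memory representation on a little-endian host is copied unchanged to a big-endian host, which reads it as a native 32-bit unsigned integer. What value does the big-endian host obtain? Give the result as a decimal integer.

2210224466

1381612931 in 32-bit hexadecimal is 0x5259BD83.
Stored little-endian, the bytes at ascending addresses are 83 BD 59 52.
Read back as big-endian, the last byte is least significant, giving 0x83BD5952.
0x83BD5952 = 2210224466.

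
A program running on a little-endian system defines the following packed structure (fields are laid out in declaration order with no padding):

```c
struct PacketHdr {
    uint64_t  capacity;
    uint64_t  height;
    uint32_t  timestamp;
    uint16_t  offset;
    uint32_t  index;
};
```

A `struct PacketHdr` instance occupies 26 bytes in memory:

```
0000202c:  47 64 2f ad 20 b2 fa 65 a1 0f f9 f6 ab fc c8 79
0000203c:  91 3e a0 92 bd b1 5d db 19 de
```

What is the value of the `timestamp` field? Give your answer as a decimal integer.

`timestamp` follows `capacity` (8 B), `height` (8 B), so it starts at offset 8 + 8 = 16 and occupies 4 bytes.
Bytes at offsets 16..19: 91 3E A0 92.
In little-endian order the low byte comes first in memory.
Reassemble most-significant byte first: 92 A0 3E 91 → 0x92A03E91.
0x92A03E91 = 2459975313.

2459975313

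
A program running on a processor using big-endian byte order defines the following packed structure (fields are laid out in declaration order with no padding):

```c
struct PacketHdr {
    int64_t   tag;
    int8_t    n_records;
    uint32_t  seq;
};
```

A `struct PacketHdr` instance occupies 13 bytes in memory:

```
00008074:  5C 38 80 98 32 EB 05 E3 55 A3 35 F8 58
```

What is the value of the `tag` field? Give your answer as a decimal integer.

6645202641362814435

`tag` is the first field, at byte offset 0, occupying 8 bytes.
Bytes at offsets 0..7: 5C 38 80 98 32 EB 05 E3.
Big-endian stores the most-significant byte at the lowest address.
The bytes are already most-significant first: 0x5C38809832EB05E3.
0x5C38809832EB05E3 = 6645202641362814435.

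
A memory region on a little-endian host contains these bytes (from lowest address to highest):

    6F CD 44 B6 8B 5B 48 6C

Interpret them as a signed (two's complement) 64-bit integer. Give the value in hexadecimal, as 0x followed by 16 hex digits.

0x6C485B8BB644CD6F

In little-endian order the low byte comes first in memory.
Reassemble most-significant byte first: 6C 48 5B 8B B6 44 CD 6F → 0x6C485B8BB644CD6F.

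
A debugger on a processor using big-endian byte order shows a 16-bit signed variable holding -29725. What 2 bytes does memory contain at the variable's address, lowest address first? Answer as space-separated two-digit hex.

Two's complement of -29725 in 16 bits: 29725 = 0x741D; invert → 0x8BE2; add 1 → 0x8BE3.
Split into bytes (most-significant first): 8B E3.
Big-endian: lowest address holds the most-significant byte.
So the memory order matches the most-significant-first order: 8B E3.

8B E3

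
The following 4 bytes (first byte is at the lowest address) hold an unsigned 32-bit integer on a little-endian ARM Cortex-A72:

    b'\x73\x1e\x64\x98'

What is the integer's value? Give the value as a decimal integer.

Little-endian stores the least-significant byte at the lowest address.
Reassemble most-significant byte first: 98 64 1E 73 → 0x98641E73.
0x98641E73 = 2556698227.

2556698227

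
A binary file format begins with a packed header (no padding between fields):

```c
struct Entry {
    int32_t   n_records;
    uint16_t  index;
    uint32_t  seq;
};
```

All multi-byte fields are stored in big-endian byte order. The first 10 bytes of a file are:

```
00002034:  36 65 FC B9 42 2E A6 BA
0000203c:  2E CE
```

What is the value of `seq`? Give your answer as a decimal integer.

2797219534

`seq` follows `n_records` (4 B), `index` (2 B), so it starts at offset 4 + 2 = 6 and occupies 4 bytes.
Bytes at offsets 6..9: A6 BA 2E CE.
In big-endian order the high byte comes first in memory.
The bytes are already most-significant first: 0xA6BA2ECE.
0xA6BA2ECE = 2797219534.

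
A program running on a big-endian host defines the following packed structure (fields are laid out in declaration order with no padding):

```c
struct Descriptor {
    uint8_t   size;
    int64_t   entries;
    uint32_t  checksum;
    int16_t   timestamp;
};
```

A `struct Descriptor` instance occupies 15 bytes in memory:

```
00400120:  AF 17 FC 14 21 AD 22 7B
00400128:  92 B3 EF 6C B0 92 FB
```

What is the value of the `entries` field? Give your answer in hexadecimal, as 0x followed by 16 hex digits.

`entries` follows `size` (1 byte), so it starts at byte offset 1 and occupies 8 bytes.
Bytes at offsets 1..8: 17 FC 14 21 AD 22 7B 92.
In big-endian order the high byte comes first in memory.
The bytes are already most-significant first: 0x17FC1421AD227B92.

0x17FC1421AD227B92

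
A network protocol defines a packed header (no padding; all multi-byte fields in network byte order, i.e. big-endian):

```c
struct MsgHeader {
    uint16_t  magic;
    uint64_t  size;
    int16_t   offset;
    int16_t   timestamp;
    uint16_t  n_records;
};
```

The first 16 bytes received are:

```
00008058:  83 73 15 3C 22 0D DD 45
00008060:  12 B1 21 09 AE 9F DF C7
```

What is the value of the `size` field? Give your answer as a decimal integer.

`size` follows `magic` (2 bytes), so it starts at byte offset 2 and occupies 8 bytes.
Bytes at offsets 2..9: 15 3C 22 0D DD 45 12 B1.
Big-endian: lowest address holds the most-significant byte.
The bytes are already most-significant first: 0x153C220DDD4512B1.
0x153C220DDD4512B1 = 1530135416341336753.

1530135416341336753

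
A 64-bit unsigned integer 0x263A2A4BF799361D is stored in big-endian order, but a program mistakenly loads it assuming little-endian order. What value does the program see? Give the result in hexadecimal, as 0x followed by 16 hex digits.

Stored big-endian, the bytes at ascending addresses are 26 3A 2A 4B F7 99 36 1D.
Read back as little-endian, the first byte is least significant, giving 0x1D3699F74B2A3A26.

0x1D3699F74B2A3A26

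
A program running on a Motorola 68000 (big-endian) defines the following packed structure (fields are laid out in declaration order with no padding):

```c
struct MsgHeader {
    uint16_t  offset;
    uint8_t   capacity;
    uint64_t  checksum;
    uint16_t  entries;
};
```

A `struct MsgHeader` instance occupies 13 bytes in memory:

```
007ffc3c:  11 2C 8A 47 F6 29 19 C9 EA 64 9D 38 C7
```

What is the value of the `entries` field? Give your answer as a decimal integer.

`entries` follows `offset` (2 B), `capacity` (1 B), `checksum` (8 B), so it starts at offset 2 + 1 + 8 = 11 and occupies 2 bytes.
Bytes at offsets 11..12: 38 C7.
Big-endian stores the most-significant byte at the lowest address.
The bytes are already most-significant first: 0x38C7.
0x38C7 = 14535.

14535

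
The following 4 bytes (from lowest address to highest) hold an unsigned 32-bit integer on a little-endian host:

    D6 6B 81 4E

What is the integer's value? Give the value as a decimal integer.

Little-endian: lowest address holds the least-significant byte.
Reassemble most-significant byte first: 4E 81 6B D6 → 0x4E816BD6.
0x4E816BD6 = 1317104598.

1317104598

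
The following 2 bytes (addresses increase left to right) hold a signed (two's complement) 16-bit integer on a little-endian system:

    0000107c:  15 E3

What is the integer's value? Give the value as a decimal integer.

-7403

In little-endian order the low byte comes first in memory.
Reassemble most-significant byte first: E3 15 → 0xE315.
Top bit is set, so as a signed 16-bit value this is 0xE315 − 2^16 = -7403.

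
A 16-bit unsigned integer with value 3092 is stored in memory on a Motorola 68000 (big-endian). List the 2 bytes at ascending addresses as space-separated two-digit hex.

0C 14

3092 in hexadecimal, padded to 16 bits, is 0x0C14.
Split into bytes (most-significant first): 0C 14.
In big-endian order the high byte comes first in memory.
So the memory order matches the most-significant-first order: 0C 14.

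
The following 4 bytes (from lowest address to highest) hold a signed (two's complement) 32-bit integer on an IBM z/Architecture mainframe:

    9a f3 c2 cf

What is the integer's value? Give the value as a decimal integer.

-1695300913

Big-endian stores the most-significant byte at the lowest address.
The bytes are already most-significant first: 0x9AF3C2CF.
Top bit is set, so as a signed 32-bit value this is 0x9AF3C2CF − 2^32 = -1695300913.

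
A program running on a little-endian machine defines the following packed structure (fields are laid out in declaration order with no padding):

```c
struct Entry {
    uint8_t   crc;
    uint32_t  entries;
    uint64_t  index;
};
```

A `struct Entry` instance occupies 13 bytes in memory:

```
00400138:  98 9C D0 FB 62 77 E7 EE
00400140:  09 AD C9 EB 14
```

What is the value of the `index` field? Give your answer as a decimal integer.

`index` follows `crc` (1 B), `entries` (4 B), so it starts at offset 1 + 4 = 5 and occupies 8 bytes.
Bytes at offsets 5..12: 77 E7 EE 09 AD C9 EB 14.
Little-endian: lowest address holds the least-significant byte.
Reassemble most-significant byte first: 14 EB C9 AD 09 EE E7 77 → 0x14EBC9AD09EEE777.
0x14EBC9AD09EEE777 = 1507520245318739831.

1507520245318739831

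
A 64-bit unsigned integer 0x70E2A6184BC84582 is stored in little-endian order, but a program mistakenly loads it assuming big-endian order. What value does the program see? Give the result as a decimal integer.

Stored little-endian, the bytes at ascending addresses are 82 45 C8 4B 18 A6 E2 70.
Read back as big-endian, the last byte is least significant, giving 0x8245C84B18A6E270.
0x8245C84B18A6E270 = 9387129223185359472.

9387129223185359472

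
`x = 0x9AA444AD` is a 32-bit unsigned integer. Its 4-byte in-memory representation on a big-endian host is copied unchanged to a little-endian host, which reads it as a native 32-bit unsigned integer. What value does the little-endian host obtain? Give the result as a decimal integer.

2906956954

Stored big-endian, the bytes at ascending addresses are 9A A4 44 AD.
Read back as little-endian, the first byte is least significant, giving 0xAD44A49A.
0xAD44A49A = 2906956954.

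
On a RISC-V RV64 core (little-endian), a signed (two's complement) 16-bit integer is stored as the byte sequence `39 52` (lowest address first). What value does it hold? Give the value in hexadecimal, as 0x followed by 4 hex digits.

0x5239

In little-endian order the low byte comes first in memory.
Reassemble most-significant byte first: 52 39 → 0x5239.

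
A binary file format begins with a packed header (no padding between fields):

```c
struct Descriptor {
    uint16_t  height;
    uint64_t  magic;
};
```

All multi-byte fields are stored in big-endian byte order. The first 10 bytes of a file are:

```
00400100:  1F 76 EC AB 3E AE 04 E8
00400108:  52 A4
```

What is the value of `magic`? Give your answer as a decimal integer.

17053793331096081060

`magic` follows `height` (2 bytes), so it starts at byte offset 2 and occupies 8 bytes.
Bytes at offsets 2..9: EC AB 3E AE 04 E8 52 A4.
Big-endian: lowest address holds the most-significant byte.
The bytes are already most-significant first: 0xECAB3EAE04E852A4.
0xECAB3EAE04E852A4 = 17053793331096081060.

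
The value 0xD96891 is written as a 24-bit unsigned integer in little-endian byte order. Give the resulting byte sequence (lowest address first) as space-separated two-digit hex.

91 68 D9

Split into bytes (most-significant first): D9 68 91.
Little-endian: lowest address holds the least-significant byte.
So at ascending addresses the bytes are 91 68 D9.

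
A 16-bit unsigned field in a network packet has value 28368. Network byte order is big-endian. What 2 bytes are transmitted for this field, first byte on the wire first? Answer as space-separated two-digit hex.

28368 in hexadecimal, padded to 16 bits, is 0x6ED0.
Split into bytes (most-significant first): 6E D0.
Big-endian stores the most-significant byte at the lowest address.
So the memory order matches the most-significant-first order: 6E D0.

6E D0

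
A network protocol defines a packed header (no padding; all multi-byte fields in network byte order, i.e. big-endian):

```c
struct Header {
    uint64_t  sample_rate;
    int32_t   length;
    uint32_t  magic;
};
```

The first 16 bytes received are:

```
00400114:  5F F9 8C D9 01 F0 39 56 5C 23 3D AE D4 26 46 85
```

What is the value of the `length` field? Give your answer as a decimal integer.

1545813422

`length` follows `sample_rate` (8 bytes), so it starts at byte offset 8 and occupies 4 bytes.
Bytes at offsets 8..11: 5C 23 3D AE.
Big-endian stores the most-significant byte at the lowest address.
The bytes are already most-significant first: 0x5C233DAE.
0x5C233DAE = 1545813422.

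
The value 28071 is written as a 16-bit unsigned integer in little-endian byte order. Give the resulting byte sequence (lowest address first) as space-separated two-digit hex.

28071 in hexadecimal, padded to 16 bits, is 0x6DA7.
Split into bytes (most-significant first): 6D A7.
In little-endian order the low byte comes first in memory.
So at ascending addresses the bytes are A7 6D.

A7 6D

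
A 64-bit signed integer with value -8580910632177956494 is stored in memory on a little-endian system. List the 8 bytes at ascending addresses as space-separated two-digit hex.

Two's complement of -8580910632177956494 in 64 bits: 8580910632177956494 = 0x771584C1A056F68E; invert → 0x88EA7B3E5FA90971; add 1 → 0x88EA7B3E5FA90972.
Split into bytes (most-significant first): 88 EA 7B 3E 5F A9 09 72.
In little-endian order the low byte comes first in memory.
So at ascending addresses the bytes are 72 09 A9 5F 3E 7B EA 88.

72 09 A9 5F 3E 7B EA 88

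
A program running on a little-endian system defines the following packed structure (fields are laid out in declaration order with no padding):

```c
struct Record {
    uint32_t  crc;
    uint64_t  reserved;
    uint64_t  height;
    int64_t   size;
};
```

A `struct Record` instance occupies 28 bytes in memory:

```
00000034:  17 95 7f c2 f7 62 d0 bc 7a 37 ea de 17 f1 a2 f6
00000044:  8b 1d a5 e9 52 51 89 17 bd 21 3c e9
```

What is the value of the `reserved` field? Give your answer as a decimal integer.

`reserved` follows `crc` (4 bytes), so it starts at byte offset 4 and occupies 8 bytes.
Bytes at offsets 4..11: F7 62 D0 BC 7A 37 EA DE.
Little-endian stores the least-significant byte at the lowest address.
Reassemble most-significant byte first: DE EA 37 7A BC D0 62 F7 → 0xDEEA377ABCD062F7.
0xDEEA377ABCD062F7 = 16062712021263606519.

16062712021263606519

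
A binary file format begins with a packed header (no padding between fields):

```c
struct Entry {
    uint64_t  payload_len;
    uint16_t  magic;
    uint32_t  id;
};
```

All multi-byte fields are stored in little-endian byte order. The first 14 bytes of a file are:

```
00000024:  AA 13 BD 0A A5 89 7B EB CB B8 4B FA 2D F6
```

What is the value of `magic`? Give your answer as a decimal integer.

47307

`magic` follows `payload_len` (8 bytes), so it starts at byte offset 8 and occupies 2 bytes.
Bytes at offsets 8..9: CB B8.
In little-endian order the low byte comes first in memory.
Reassemble most-significant byte first: B8 CB → 0xB8CB.
0xB8CB = 47307.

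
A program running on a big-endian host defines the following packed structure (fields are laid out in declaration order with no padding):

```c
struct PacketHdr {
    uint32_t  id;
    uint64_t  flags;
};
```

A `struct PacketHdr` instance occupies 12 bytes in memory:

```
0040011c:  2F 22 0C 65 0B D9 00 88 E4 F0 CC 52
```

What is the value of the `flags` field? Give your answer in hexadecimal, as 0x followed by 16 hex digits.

`flags` follows `id` (4 bytes), so it starts at byte offset 4 and occupies 8 bytes.
Bytes at offsets 4..11: 0B D9 00 88 E4 F0 CC 52.
In big-endian order the high byte comes first in memory.
The bytes are already most-significant first: 0x0BD90088E4F0CC52.

0x0BD90088E4F0CC52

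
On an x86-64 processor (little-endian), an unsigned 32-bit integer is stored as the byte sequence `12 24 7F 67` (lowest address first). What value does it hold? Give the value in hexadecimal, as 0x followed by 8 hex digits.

In little-endian order the low byte comes first in memory.
Reassemble most-significant byte first: 67 7F 24 12 → 0x677F2412.

0x677F2412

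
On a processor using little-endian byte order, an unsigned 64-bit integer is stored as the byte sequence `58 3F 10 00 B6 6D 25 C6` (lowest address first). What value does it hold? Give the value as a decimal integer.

14277938822100565848

Little-endian stores the least-significant byte at the lowest address.
Reassemble most-significant byte first: C6 25 6D B6 00 10 3F 58 → 0xC6256DB600103F58.
0xC6256DB600103F58 = 14277938822100565848.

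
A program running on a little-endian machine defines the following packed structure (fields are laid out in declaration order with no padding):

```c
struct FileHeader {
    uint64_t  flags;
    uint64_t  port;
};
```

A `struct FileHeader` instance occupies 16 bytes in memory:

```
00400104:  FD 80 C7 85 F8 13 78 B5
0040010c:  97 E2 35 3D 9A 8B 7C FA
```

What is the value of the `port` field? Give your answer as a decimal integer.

18049454901162271383

`port` follows `flags` (8 bytes), so it starts at byte offset 8 and occupies 8 bytes.
Bytes at offsets 8..15: 97 E2 35 3D 9A 8B 7C FA.
Little-endian stores the least-significant byte at the lowest address.
Reassemble most-significant byte first: FA 7C 8B 9A 3D 35 E2 97 → 0xFA7C8B9A3D35E297.
0xFA7C8B9A3D35E297 = 18049454901162271383.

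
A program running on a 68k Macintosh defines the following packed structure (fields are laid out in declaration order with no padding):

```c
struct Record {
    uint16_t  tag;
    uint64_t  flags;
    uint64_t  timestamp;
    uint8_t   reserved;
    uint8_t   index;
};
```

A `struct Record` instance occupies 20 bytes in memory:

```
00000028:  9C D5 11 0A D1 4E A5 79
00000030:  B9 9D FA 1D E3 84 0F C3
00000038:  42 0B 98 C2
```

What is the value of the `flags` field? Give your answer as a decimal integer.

`flags` follows `tag` (2 bytes), so it starts at byte offset 2 and occupies 8 bytes.
Bytes at offsets 2..9: 11 0A D1 4E A5 79 B9 9D.
Big-endian: lowest address holds the most-significant byte.
The bytes are already most-significant first: 0x110AD14EA579B99D.
0x110AD14EA579B99D = 1228023984125753757.

1228023984125753757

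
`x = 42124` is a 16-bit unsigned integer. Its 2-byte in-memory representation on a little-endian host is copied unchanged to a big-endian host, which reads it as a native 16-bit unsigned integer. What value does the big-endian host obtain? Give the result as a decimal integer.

36004

42124 in 16-bit hexadecimal is 0xA48C.
Stored little-endian, the bytes at ascending addresses are 8C A4.
Read back as big-endian, the last byte is least significant, giving 0x8CA4.
0x8CA4 = 36004.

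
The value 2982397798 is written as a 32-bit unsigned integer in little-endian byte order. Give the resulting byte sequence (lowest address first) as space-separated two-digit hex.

66 C7 C3 B1

2982397798 in hexadecimal, padded to 32 bits, is 0xB1C3C766.
Split into bytes (most-significant first): B1 C3 C7 66.
Little-endian: lowest address holds the least-significant byte.
So at ascending addresses the bytes are 66 C7 C3 B1.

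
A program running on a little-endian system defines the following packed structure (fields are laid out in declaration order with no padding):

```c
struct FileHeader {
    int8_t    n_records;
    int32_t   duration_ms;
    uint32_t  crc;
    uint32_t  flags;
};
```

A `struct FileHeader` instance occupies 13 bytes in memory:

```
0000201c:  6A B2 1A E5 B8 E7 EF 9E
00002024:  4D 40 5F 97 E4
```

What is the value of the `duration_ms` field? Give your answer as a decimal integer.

`duration_ms` follows `n_records` (1 byte), so it starts at byte offset 1 and occupies 4 bytes.
Bytes at offsets 1..4: B2 1A E5 B8.
Little-endian: lowest address holds the least-significant byte.
Reassemble most-significant byte first: B8 E5 1A B2 → 0xB8E51AB2.
Top bit is set, so as a signed 32-bit value this is 0xB8E51AB2 − 2^32 = -1192944974.

-1192944974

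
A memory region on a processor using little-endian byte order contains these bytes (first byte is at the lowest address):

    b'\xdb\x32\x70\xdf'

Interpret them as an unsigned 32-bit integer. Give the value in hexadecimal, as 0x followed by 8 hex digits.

0xDF7032DB

Little-endian: lowest address holds the least-significant byte.
Reassemble most-significant byte first: DF 70 32 DB → 0xDF7032DB.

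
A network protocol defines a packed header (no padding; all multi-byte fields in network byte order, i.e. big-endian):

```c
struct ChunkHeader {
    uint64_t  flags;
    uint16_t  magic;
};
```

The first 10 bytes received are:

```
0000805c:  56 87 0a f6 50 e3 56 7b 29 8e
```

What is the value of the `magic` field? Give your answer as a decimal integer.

`magic` follows `flags` (8 bytes), so it starts at byte offset 8 and occupies 2 bytes.
Bytes at offsets 8..9: 29 8E.
Big-endian stores the most-significant byte at the lowest address.
The bytes are already most-significant first: 0x298E.
0x298E = 10638.

10638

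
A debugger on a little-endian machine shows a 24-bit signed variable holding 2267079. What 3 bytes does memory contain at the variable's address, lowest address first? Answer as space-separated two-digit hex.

2267079 in hexadecimal, padded to 24 bits, is 0x2297C7.
Split into bytes (most-significant first): 22 97 C7.
Little-endian stores the least-significant byte at the lowest address.
So at ascending addresses the bytes are C7 97 22.

C7 97 22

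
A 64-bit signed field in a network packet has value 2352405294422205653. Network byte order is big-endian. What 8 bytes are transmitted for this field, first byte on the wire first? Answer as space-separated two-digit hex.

20 A5 6C 26 D5 C8 A4 D5

2352405294422205653 in hexadecimal, padded to 64 bits, is 0x20A56C26D5C8A4D5.
Split into bytes (most-significant first): 20 A5 6C 26 D5 C8 A4 D5.
Big-endian: lowest address holds the most-significant byte.
So the memory order matches the most-significant-first order: 20 A5 6C 26 D5 C8 A4 D5.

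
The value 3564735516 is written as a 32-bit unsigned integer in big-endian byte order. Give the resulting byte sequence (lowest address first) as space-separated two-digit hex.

D4 79 8C 1C

3564735516 in hexadecimal, padded to 32 bits, is 0xD4798C1C.
Split into bytes (most-significant first): D4 79 8C 1C.
Big-endian: lowest address holds the most-significant byte.
So the memory order matches the most-significant-first order: D4 79 8C 1C.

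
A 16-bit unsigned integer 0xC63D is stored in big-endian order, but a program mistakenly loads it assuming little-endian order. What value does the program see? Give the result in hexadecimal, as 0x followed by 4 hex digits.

Stored big-endian, the bytes at ascending addresses are C6 3D.
Read back as little-endian, the first byte is least significant, giving 0x3DC6.

0x3DC6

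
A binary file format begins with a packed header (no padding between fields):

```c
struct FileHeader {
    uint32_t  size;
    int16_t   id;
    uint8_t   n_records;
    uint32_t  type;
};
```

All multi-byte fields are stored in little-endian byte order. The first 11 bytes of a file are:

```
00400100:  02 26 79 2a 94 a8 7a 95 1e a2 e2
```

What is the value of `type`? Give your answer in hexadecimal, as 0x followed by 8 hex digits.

0xE2A21E95

`type` follows `size` (4 B), `id` (2 B), `n_records` (1 B), so it starts at offset 4 + 2 + 1 = 7 and occupies 4 bytes.
Bytes at offsets 7..10: 95 1E A2 E2.
In little-endian order the low byte comes first in memory.
Reassemble most-significant byte first: E2 A2 1E 95 → 0xE2A21E95.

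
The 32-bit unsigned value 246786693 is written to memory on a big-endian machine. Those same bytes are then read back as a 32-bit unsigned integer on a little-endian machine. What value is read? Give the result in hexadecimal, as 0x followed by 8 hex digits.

0x85AAB50E

246786693 in 32-bit hexadecimal is 0x0EB5AA85.
Stored big-endian, the bytes at ascending addresses are 0E B5 AA 85.
Read back as little-endian, the first byte is least significant, giving 0x85AAB50E.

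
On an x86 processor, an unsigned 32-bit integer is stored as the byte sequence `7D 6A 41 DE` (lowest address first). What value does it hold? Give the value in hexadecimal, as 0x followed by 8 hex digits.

0xDE416A7D

Little-endian: lowest address holds the least-significant byte.
Reassemble most-significant byte first: DE 41 6A 7D → 0xDE416A7D.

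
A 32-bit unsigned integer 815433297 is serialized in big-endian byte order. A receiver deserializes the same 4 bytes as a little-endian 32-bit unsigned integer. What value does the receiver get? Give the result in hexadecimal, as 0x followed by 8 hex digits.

815433297 in 32-bit hexadecimal is 0x309A8651.
Stored big-endian, the bytes at ascending addresses are 30 9A 86 51.
Read back as little-endian, the first byte is least significant, giving 0x51869A30.

0x51869A30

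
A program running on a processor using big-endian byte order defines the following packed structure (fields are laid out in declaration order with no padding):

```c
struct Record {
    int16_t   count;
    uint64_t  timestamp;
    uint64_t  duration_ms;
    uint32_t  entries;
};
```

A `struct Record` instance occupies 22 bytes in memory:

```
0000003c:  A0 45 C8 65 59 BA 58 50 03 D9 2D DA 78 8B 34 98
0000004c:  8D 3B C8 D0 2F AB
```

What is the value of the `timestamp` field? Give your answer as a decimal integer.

`timestamp` follows `count` (2 bytes), so it starts at byte offset 2 and occupies 8 bytes.
Bytes at offsets 2..9: C8 65 59 BA 58 50 03 D9.
In big-endian order the high byte comes first in memory.
The bytes are already most-significant first: 0xC86559BA585003D9.
0xC86559BA585003D9 = 14440046437113791449.

14440046437113791449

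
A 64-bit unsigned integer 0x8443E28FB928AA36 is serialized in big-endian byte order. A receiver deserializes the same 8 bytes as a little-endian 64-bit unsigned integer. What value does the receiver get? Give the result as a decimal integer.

Stored big-endian, the bytes at ascending addresses are 84 43 E2 8F B9 28 AA 36.
Read back as little-endian, the first byte is least significant, giving 0x36AA28B98FE24384.
0x36AA28B98FE24384 = 3939005601536951172.

3939005601536951172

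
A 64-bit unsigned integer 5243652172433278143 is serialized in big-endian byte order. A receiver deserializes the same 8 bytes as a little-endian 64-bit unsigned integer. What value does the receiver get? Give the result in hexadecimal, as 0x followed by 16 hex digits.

0xBF449767DE31C548

5243652172433278143 in 64-bit hexadecimal is 0x48C531DE679744BF.
Stored big-endian, the bytes at ascending addresses are 48 C5 31 DE 67 97 44 BF.
Read back as little-endian, the first byte is least significant, giving 0xBF449767DE31C548.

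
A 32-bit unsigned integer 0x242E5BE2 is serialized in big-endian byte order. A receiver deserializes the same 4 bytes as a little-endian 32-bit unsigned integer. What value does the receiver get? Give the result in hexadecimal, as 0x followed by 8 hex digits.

Stored big-endian, the bytes at ascending addresses are 24 2E 5B E2.
Read back as little-endian, the first byte is least significant, giving 0xE25B2E24.

0xE25B2E24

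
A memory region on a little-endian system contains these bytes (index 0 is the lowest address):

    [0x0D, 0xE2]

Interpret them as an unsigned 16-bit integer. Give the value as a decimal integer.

57869

Little-endian: lowest address holds the least-significant byte.
Reassemble most-significant byte first: E2 0D → 0xE20D.
0xE20D = 57869.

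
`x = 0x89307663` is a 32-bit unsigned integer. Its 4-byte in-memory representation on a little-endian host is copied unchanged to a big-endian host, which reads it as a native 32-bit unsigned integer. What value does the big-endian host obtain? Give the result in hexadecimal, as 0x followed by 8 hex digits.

0x63763089

Stored little-endian, the bytes at ascending addresses are 63 76 30 89.
Read back as big-endian, the last byte is least significant, giving 0x63763089.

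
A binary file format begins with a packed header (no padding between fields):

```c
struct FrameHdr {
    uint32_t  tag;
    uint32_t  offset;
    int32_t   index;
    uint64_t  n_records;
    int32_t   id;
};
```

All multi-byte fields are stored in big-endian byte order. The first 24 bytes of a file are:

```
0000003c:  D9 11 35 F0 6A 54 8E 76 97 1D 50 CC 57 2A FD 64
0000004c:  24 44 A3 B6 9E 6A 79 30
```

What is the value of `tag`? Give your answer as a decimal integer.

3641783792

`tag` is the first field, at byte offset 0, occupying 4 bytes.
Bytes at offsets 0..3: D9 11 35 F0.
Big-endian stores the most-significant byte at the lowest address.
The bytes are already most-significant first: 0xD91135F0.
0xD91135F0 = 3641783792.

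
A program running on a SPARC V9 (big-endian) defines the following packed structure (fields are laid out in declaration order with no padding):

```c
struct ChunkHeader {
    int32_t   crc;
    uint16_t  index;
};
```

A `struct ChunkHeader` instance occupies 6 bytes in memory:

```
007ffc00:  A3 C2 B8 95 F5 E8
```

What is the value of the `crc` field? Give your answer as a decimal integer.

`crc` is the first field, at byte offset 0, occupying 4 bytes.
Bytes at offsets 0..3: A3 C2 B8 95.
In big-endian order the high byte comes first in memory.
The bytes are already most-significant first: 0xA3C2B895.
Top bit is set, so as a signed 32-bit value this is 0xA3C2B895 − 2^32 = -1547519851.

-1547519851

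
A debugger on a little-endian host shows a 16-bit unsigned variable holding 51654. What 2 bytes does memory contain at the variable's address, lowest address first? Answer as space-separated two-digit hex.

C6 C9

51654 in hexadecimal, padded to 16 bits, is 0xC9C6.
Split into bytes (most-significant first): C9 C6.
In little-endian order the low byte comes first in memory.
So at ascending addresses the bytes are C6 C9.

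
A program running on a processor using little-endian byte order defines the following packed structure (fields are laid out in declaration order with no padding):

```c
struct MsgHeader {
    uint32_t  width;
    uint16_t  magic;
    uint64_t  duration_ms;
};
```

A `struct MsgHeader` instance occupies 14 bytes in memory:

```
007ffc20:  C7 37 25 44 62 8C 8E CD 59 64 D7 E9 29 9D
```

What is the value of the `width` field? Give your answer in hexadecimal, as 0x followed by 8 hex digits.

0x442537C7

`width` is the first field, at byte offset 0, occupying 4 bytes.
Bytes at offsets 0..3: C7 37 25 44.
In little-endian order the low byte comes first in memory.
Reassemble most-significant byte first: 44 25 37 C7 → 0x442537C7.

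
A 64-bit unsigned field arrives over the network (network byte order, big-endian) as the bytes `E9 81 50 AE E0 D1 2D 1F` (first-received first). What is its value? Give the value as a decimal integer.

In big-endian order the high byte comes first in memory.
The bytes are already most-significant first: 0xE98150AEE0D12D1F.
0xE98150AEE0D12D1F = 16825818394859220255.

16825818394859220255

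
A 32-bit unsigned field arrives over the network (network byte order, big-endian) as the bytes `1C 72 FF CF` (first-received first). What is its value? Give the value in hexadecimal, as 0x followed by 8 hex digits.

0x1C72FFCF

In big-endian order the high byte comes first in memory.
The bytes are already most-significant first: 0x1C72FFCF.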